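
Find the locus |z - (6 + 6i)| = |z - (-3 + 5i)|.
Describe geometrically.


Equal distances means the locus is the perpendicular bisector of z1 and z2.
Midpoint = ((6+(-3))/2, (6+5)/2) = (1.5000, 5.5000)

Perpendicular bisector through (1.5000, 5.5000)


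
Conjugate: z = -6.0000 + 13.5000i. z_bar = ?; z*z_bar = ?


z_bar = -6.0000 - 13.5000i
z*z_bar = (-6)^2 + 13.5^2 = 36 + 182.25 = 218.25

z_bar = -6.0000 - 13.5000i, z*z_bar = 218.25


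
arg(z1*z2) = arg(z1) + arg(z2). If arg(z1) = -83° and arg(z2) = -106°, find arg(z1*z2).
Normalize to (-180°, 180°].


arg(z1*z2) = -83° - 106° = -189°
Normalized to (-180°, 180°]: 171°

171°


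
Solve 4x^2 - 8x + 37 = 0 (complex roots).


disc = (-8)^2 - 4*4*37 = 64 - 592 = -528
sqrt(|disc|) = sqrt(528) = 22.9783
Real part = 8/(2*4) = 1.0000
Imag part = 22.9783/(2*4) = 2.8723

1.0000 ± 2.8723i


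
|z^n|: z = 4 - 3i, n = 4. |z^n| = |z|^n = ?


|z| = sqrt(16+9) = sqrt(25) = 5
|z^4| = |z|^4 = 5^4 = 625

|z^4| = 625


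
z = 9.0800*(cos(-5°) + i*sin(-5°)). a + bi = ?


a = 9.0800*cos(-5°) = 9.0800*0.99619 = 9.0454
b = 9.0800*sin(-5°) = 9.0800*(-0.08716) = -0.7914

9.0454 - 0.7914i


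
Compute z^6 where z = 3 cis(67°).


r^6 = 3^6 = 729
n*theta = 6*67° = 402° = 42° (mod 360)
a = 729*cos(42°) = 541.7526
b = 729*sin(42°) = 487.7962

729 cis(42°) = 541.7526 + 487.7962i


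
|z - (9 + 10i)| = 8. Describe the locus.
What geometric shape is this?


|z - z0| = r is a circle with center z0 and radius r.
Center = (9, 10), radius = 8

Circle with center (9, 10) and radius 8


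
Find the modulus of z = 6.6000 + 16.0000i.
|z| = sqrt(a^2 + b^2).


|z| = sqrt(6.6^2 + 16^2) = sqrt(43.56 + 256) = sqrt(299.56) = 17.3078

|z| = 17.3078


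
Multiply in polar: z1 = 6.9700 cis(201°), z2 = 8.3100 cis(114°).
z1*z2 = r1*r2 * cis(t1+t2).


r = 6.9700 * 8.3100 = 57.9207
theta = 201° + 114° = 315° = 315° (mod 360)

57.9207 cis(315°)


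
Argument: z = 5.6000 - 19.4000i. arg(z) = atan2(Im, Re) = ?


Re = 5.6, Im = -19.4
arg = atan2(-19.4, 5.6) = -73.8987 degrees

arg(z) = -73.8987 degrees


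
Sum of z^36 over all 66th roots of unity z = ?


The roots are w_k = w^k with w = e^(2*pi*i/66), and (w^k)^36 = (w^36)^k.
So S = 1 + u + u^2 + ... + u^(65) with u = w^36.
36 = 0*66 + 36, so 36 is not a multiple of 66: u = w^36 ≠ 1 (w is a primitive 66th root), while u^66 = (w^66)^36 = 1.
Geometric series: S = (1 - u^66)/(1 - u) = (1 - 1)/(1 - u) = 0

S = 0


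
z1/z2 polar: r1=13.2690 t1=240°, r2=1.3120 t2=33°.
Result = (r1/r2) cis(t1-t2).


r = 13.2690 / 1.3120 = 10.1136
theta = 240° - 33° = 207° = 207° (mod 360)

10.1136 cis(207°)


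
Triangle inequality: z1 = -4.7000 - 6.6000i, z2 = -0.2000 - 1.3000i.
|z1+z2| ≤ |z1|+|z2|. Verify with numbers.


|z1| = sqrt((-4.7)^2 + (-6.6)^2) = sqrt(65.65) = 8.1025
|z2| = sqrt((-0.2)^2 + (-1.3)^2) = sqrt(1.73) = 1.3153
z1+z2 = -4.9000 - 7.9000i
|z1+z2| = sqrt(86.42) = 9.2962
|z1|+|z2| = 8.1025 + 1.3153 = 9.4178

|z1+z2| = 9.2962 ≤ |z1|+|z2| = 9.4178 (verified)


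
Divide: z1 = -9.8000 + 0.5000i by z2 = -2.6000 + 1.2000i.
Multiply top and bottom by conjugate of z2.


Conjugate of z2 = -2.6000 - 1.2000i
Numerator: (-9.8000 + 0.5000i)(-2.6000 - 1.2000i) = 26.0800 + 10.4600i
Denominator: (-2.6)^2 + 1.2^2 = 8.2
Result = (26.0800 + 10.4600i)/8.2

3.1805 + 1.2756i


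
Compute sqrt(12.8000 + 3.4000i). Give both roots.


|z| = sqrt(163.84+11.56) = 13.2439
sqrt((|z|+a)/2) = sqrt((13.2439+12.8)/2) = sqrt(13.0219) = 3.6086
sqrt((|z|-a)/2) = sqrt((13.2439-12.8)/2) = sqrt(0.2219) = 0.4711

±(3.6086 + 0.4711i) i.e. 3.6086 + 0.4711i and -3.6086 - 0.4711i


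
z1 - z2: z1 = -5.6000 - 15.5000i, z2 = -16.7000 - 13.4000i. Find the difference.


Real: -5.6 + 16.7 = 11.1
Imag: -15.5 + 13.4 = -2.1

11.1000 - 2.1000i


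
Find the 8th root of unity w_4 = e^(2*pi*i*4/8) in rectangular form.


Angle = 360*4/8 = 180°
a = cos(180°) = -1.0000
b = sin(180°) = 0

-1.0000 + 0i


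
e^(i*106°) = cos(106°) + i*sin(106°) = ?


cos(106°) = -0.2756
sin(106°) = 0.9613

e^(i*106°) = -0.2756 + 0.9613i


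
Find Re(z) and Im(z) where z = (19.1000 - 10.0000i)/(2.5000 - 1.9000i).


Multiply by conjugate: (19.1000 - 10.0000i)(2.5000 + 1.9000i) / (2.5^2 + (-1.9)^2)
Numerator real = 19.1*2.5 - (10)*(-1.9) = 66.75
Numerator imag = -10*2.5 - 19.1*(-1.9) = 11.29
Denominator = 9.86
Re(z) = 66.75/9.86 = 6.7698
Im(z) = 11.29/9.86 = 1.1450

Re(z) = 6.7698, Im(z) = 1.1450


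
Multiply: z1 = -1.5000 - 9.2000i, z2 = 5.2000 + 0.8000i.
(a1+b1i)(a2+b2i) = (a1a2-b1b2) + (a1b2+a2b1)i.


Real = -1.5*5.2 - (-9.2)*0.8 = -7.8 - (-7.36) = -0.44
Imag = -1.5*0.8 + 5.2*(-9.2) = -1.2 - (47.84) = -49.04

-0.4400 - 49.0400i


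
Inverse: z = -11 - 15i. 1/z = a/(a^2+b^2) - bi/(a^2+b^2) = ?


|z|^2 = 121+225 = 346
1/z = (-11 + 15i)/346

1/z = -0.0318 + 0.0434i


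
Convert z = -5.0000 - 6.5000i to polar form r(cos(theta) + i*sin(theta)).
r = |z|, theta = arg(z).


r = sqrt(25+42.25) = sqrt(67.25) = 8.2006
theta = atan2(-6.5, -5) = -127.5686 degrees

r = 8.2006, theta = -127.5686 degrees


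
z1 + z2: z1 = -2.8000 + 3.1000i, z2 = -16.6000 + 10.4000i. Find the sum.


Real: -2.8 - 16.6 = -19.4
Imag: 3.1 + 10.4 = 13.5

-19.4000 + 13.5000i


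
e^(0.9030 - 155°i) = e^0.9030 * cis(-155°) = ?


e^0.9030 = 2.4670
cos(-155°) = -0.90631
sin(-155°) = -0.4226
Real = 2.4670*(-0.90631) = -2.2359
Imag = 2.4670*(-0.4226) = -1.0426

-2.2359 - 1.0426i


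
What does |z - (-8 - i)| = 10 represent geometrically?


|z - z0| = r is a circle with center z0 and radius r.
Center = (-8, -1), radius = 10

Circle with center (-8, -1) and radius 10


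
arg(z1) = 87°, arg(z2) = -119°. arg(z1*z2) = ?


arg(z1*z2) = 87° - 119° = -32°
Normalized to (-180°, 180°]: -32°

-32°


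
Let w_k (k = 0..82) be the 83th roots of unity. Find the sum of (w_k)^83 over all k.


The roots are w_k = w^k with w = e^(2*pi*i/83), and (w^k)^83 = (w^83)^k.
So S = 1 + u + u^2 + ... + u^(82) with u = w^83.
83 = 1*83 + 0, so 83 is a multiple of 83 and u = (w^83)^1 = 1.
Every one of the 83 terms equals 1: S = 83

S = 83


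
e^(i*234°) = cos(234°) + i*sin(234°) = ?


cos(234°) = -0.5878
sin(234°) = -0.8090

e^(i*234°) = -0.5878 - 0.8090i


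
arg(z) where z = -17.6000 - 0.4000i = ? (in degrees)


Re = -17.6, Im = -0.4
arg = atan2(-0.4, -17.6) = -178.6980 degrees

arg(z) = -178.6980 degrees


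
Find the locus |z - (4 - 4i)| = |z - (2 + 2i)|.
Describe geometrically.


Equal distances means the locus is the perpendicular bisector of z1 and z2.
Midpoint = ((4+2)/2, (-4+2)/2) = (3.0000, -1.0000)

Perpendicular bisector through (3.0000, -1.0000)


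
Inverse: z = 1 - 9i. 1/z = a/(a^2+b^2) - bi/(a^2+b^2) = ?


|z|^2 = 1+81 = 82
1/z = (1 + 9i)/82

1/z = 0.0122 + 0.1098i


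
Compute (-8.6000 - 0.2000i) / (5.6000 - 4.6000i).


Conjugate of z2 = 5.6000 + 4.6000i
Numerator: (-8.6000 - 0.2000i)(5.6000 + 4.6000i) = -47.2400 - 40.6800i
Denominator: 5.6^2 + (-4.6)^2 = 52.52
Result = (-47.2400 - 40.6800i)/52.52

-0.8995 - 0.7746i


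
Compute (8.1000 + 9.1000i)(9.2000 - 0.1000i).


Real = 8.1*9.2 - 9.1*(-0.1) = 74.52 - (-0.91) = 75.43
Imag = 8.1*(-0.1) + 9.2*9.1 = -0.81 + 83.72 = 82.91

75.4300 + 82.9100i


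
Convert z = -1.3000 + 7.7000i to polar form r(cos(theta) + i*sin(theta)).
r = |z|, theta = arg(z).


r = sqrt(1.69+59.29) = sqrt(60.98) = 7.8090
theta = atan2(7.7, -1.3) = 99.5829 degrees

r = 7.8090, theta = 99.5829 degrees


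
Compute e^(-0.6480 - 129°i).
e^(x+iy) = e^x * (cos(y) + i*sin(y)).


e^-0.6480 = 0.5231
cos(-129°) = -0.6293
sin(-129°) = -0.7771
Real = 0.5231*(-0.6293) = -0.3292
Imag = 0.5231*(-0.7771) = -0.4065

-0.3292 - 0.4065i


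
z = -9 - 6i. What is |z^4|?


|z| = sqrt(81+36) = sqrt(117) = 10.8167
|z^4| = |z|^4 = (sqrt(117))^4 = 117^2 = 13689

|z^4| = 13689


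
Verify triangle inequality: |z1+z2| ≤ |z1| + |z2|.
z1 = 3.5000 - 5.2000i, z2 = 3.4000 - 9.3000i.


|z1| = sqrt(3.5^2 + (-5.2)^2) = sqrt(39.29) = 6.2682
|z2| = sqrt(3.4^2 + (-9.3)^2) = sqrt(98.05) = 9.9020
z1+z2 = 6.9000 - 14.5000i
|z1+z2| = sqrt(257.86) = 16.0580
|z1|+|z2| = 6.2682 + 9.9020 = 16.1702

|z1+z2| = 16.0580 ≤ |z1|+|z2| = 16.1702 (verified)


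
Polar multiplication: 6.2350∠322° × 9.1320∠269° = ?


r = 6.2350 * 9.1320 = 56.9380
theta = 322° + 269° = 591° = 231° (mod 360)

56.9380 cis(231°)


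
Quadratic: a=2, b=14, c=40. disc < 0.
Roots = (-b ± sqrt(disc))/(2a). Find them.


disc = 14^2 - 4*2*40 = 196 - 320 = -124
sqrt(|disc|) = sqrt(124) = 11.1355
Real part = -14/(2*2) = -3.5000
Imag part = 11.1355/(2*2) = 2.7839

-3.5000 ± 2.7839i


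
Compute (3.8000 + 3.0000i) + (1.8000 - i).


Real: 3.8 + 1.8 = 5.6
Imag: 3 - 1 = 2

5.6000 + 2.0000i


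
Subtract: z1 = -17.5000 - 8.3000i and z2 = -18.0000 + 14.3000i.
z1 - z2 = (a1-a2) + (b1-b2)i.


Real: -17.5 + 18 = 0.5
Imag: -8.3 - 14.3 = -22.6

0.5000 - 22.6000i


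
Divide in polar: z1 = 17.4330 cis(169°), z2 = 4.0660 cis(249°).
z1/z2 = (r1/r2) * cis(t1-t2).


r = 17.4330 / 4.0660 = 4.2875
theta = 169° - 249° = -80° = 280° (mod 360)

4.2875 cis(280°)


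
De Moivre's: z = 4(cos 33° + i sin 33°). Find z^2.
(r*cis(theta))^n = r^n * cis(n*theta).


r^2 = 4^2 = 16
n*theta = 2*33° = 66° = 66° (mod 360)
a = 16*cos(66°) = 6.5078
b = 16*sin(66°) = 14.6167

16 cis(66°) = 6.5078 + 14.6167i


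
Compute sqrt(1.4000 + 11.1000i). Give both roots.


|z| = sqrt(1.96+123.21) = 11.1879
sqrt((|z|+a)/2) = sqrt((11.1879+1.4)/2) = sqrt(6.2940) = 2.5088
sqrt((|z|-a)/2) = sqrt((11.1879-1.4)/2) = sqrt(4.8940) = 2.2122

±(2.5088 + 2.2122i) i.e. 2.5088 + 2.2122i and -2.5088 - 2.2122i


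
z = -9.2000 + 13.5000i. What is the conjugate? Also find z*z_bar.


z_bar = -9.2000 - 13.5000i
z*z_bar = (-9.2)^2 + 13.5^2 = 84.64 + 182.25 = 266.89

z_bar = -9.2000 - 13.5000i, z*z_bar = 266.89


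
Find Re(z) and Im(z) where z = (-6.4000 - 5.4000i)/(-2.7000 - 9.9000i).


Multiply by conjugate: (-6.4000 - 5.4000i)(-2.7000 + 9.9000i) / ((-2.7)^2 + (-9.9)^2)
Numerator real = -6.4*(-2.7) - (5.4)*(-9.9) = 70.74
Numerator imag = -5.4*(-2.7) - (-6.4)*(-9.9) = -48.78
Denominator = 105.3
Re(z) = 70.74/105.3 = 0.6718
Im(z) = -48.78/105.3 = -0.4632

Re(z) = 0.6718, Im(z) = -0.4632


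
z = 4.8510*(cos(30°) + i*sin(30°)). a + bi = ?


a = 4.8510*cos(30°) = 4.8510*0.86603 = 4.2011
b = 4.8510*sin(30°) = 4.8510*0.5 = 2.4255

4.2011 + 2.4255i


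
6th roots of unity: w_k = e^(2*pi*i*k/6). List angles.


The 6th roots of unity are cis(360k/6°) for k=0..5
Angle step = 360/6 = 60°
Primitive root: cis(60°)
Primitive root = 0.5000 + 0.8660i

6 roots at angles: 0°, 60°, 120°, 180°, 240°, 300°


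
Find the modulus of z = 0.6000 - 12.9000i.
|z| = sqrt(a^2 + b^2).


|z| = sqrt(0.6^2 + (-12.9)^2) = sqrt(0.36 + 166.41) = sqrt(166.77) = 12.9139

|z| = 12.9139


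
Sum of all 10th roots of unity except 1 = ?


With w = e^(2*pi*i/10), all 10 of the 10th roots of unity w^0 = 1, w, ..., w^(9) sum to 0: 1 + w + ... + w^(9) = (1 - w^10)/(1 - w) = 0 since w^10 = 1, w ≠ 1.
Removing the root 1: w + w^2 + ... + w^(9) = 0 - 1 = -1

Sum = -1


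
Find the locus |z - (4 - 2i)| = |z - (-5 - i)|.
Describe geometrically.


Equal distances means the locus is the perpendicular bisector of z1 and z2.
Midpoint = ((4+(-5))/2, (-2+(-1))/2) = (-0.5000, -1.5000)

Perpendicular bisector through (-0.5000, -1.5000)


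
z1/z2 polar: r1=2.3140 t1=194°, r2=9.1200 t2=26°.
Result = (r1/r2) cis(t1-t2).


r = 2.3140 / 9.1200 = 0.2537
theta = 194° - 26° = 168° = 168° (mod 360)

0.2537 cis(168°)


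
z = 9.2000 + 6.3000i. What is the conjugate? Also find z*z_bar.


z_bar = 9.2000 - 6.3000i
z*z_bar = 9.2^2 + 6.3^2 = 84.64 + 39.69 = 124.33

z_bar = 9.2000 - 6.3000i, z*z_bar = 124.33


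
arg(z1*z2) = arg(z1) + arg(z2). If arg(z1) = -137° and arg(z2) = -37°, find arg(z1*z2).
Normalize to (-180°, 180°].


arg(z1*z2) = -137° - 37° = -174°
Normalized to (-180°, 180°]: -174°

-174°


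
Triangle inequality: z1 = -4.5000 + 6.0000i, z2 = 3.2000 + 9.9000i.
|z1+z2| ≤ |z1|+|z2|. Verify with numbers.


|z1| = sqrt((-4.5)^2 + 6^2) = sqrt(56.25) = 7.5000
|z2| = sqrt(3.2^2 + 9.9^2) = sqrt(108.25) = 10.4043
z1+z2 = -1.3000 + 15.9000i
|z1+z2| = sqrt(254.5) = 15.9531
|z1|+|z2| = 7.5000 + 10.4043 = 17.9043

|z1+z2| = 15.9531 ≤ |z1|+|z2| = 17.9043 (verified)


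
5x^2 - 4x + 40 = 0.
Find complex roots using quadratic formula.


disc = (-4)^2 - 4*5*40 = 16 - 800 = -784
sqrt(|disc|) = sqrt(784) = 28.0000
Real part = 4/(2*5) = 0.4000
Imag part = 28.0000/(2*5) = 2.8000

0.4000 ± 2.8000i


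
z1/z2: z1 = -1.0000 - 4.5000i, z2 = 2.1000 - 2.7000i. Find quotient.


Conjugate of z2 = 2.1000 + 2.7000i
Numerator: (-1.0000 - 4.5000i)(2.1000 + 2.7000i) = 10.0500 - 12.1500i
Denominator: 2.1^2 + (-2.7)^2 = 11.7
Result = (10.0500 - 12.1500i)/11.7

0.8590 - 1.0385i


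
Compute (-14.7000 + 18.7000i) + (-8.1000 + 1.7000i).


Real: -14.7 - 8.1 = -22.8
Imag: 18.7 + 1.7 = 20.4

-22.8000 + 20.4000i


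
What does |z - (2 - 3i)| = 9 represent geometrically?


|z - z0| = r is a circle with center z0 and radius r.
Center = (2, -3), radius = 9

Circle with center (2, -3) and radius 9


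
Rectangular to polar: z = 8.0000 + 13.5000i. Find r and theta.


r = sqrt(64+182.25) = sqrt(246.25) = 15.6924
theta = atan2(13.5, 8) = 59.3493 degrees

r = 15.6924, theta = 59.3493 degrees


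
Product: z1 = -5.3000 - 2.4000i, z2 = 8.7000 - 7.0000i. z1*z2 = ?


Real = -5.3*8.7 - (-2.4)*(-7) = -46.11 - 16.8 = -62.91
Imag = -5.3*(-7) + 8.7*(-2.4) = 37.1 - (20.88) = 16.22

-62.9100 + 16.2200i


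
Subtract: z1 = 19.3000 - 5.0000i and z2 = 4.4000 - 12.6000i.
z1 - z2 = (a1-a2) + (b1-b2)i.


Real: 19.3 - 4.4 = 14.9
Imag: -5 + 12.6 = 7.6

14.9000 + 7.6000i


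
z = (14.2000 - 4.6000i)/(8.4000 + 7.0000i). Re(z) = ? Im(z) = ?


Multiply by conjugate: (14.2000 - 4.6000i)(8.4000 - 7.0000i) / (8.4^2 + 7^2)
Numerator real = 14.2*8.4 - (4.6)*7 = 87.08
Numerator imag = -4.6*8.4 - 14.2*7 = -138.04
Denominator = 119.56
Re(z) = 87.08/119.56 = 0.7283
Im(z) = -138.04/119.56 = -1.1546

Re(z) = 0.7283, Im(z) = -1.1546


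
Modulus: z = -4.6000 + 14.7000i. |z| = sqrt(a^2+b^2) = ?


|z| = sqrt((-4.6)^2 + 14.7^2) = sqrt(21.16 + 216.09) = sqrt(237.25) = 15.4029

|z| = 15.4029


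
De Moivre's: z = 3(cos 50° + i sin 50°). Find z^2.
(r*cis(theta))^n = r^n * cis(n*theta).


r^2 = 3^2 = 9
n*theta = 2*50° = 100° = 100° (mod 360)
a = 9*cos(100°) = -1.5628
b = 9*sin(100°) = 8.8633

9 cis(100°) = -1.5628 + 8.8633i


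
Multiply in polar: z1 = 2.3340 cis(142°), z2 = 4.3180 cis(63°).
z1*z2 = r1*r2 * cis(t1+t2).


r = 2.3340 * 4.3180 = 10.0782
theta = 142° + 63° = 205° = 205° (mod 360)

10.0782 cis(205°)


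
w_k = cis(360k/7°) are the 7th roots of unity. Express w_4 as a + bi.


Angle = 360*4/7 = 205.7143°
a = cos(205.7143°) = -0.9010
b = sin(205.7143°) = -0.4339

-0.9010 - 0.4339i


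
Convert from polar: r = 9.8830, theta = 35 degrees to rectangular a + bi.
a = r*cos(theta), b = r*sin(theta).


a = 9.8830*cos(35°) = 9.8830*0.81915 = 8.0957
b = 9.8830*sin(35°) = 9.8830*0.57358 = 5.6687

8.0957 + 5.6687i


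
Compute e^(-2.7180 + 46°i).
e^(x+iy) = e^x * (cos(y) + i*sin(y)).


e^-2.7180 = 0.0660
cos(46°) = 0.6947
sin(46°) = 0.7193
Real = 0.0660*0.6947 = 0.0459
Imag = 0.0660*0.7193 = 0.0475

0.0459 + 0.0475i


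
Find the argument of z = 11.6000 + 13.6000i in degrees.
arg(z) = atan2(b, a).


Re = 11.6, Im = 13.6
arg = atan2(13.6, 11.6) = 49.5378 degrees

arg(z) = 49.5378 degrees


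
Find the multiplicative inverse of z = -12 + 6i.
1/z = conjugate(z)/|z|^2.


|z|^2 = 144+36 = 180
1/z = (-12 - 6i)/180

1/z = -0.0667 - 0.0333i


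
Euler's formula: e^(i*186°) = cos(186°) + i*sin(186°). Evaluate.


cos(186°) = -0.9945
sin(186°) = -0.1045

e^(i*186°) = -0.9945 - 0.1045i


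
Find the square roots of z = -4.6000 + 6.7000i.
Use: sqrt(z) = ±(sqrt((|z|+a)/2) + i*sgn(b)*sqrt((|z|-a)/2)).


|z| = sqrt(21.16+44.89) = 8.1271
sqrt((|z|+a)/2) = sqrt((8.1271+(-4.6))/2) = sqrt(1.7636) = 1.3280
sqrt((|z|-a)/2) = sqrt((8.1271-(-4.6))/2) = sqrt(6.3636) = 2.5226

±(1.3280 + 2.5226i) i.e. 1.3280 + 2.5226i and -1.3280 - 2.5226i


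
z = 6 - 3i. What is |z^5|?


|z| = sqrt(36+9) = sqrt(45) = 6.7082
|z^5| = |z|^5 = (sqrt(45))^5 = 45^2 * sqrt(45) = 2025*sqrt(45)

|z^5| = 2025*sqrt(45) ≈ 13584.1130


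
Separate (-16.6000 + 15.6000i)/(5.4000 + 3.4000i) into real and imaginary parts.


Multiply by conjugate: (-16.6000 + 15.6000i)(5.4000 - 3.4000i) / (5.4^2 + 3.4^2)
Numerator real = -16.6*5.4 + 15.6*3.4 = -36.6
Numerator imag = 15.6*5.4 - (-16.6)*3.4 = 140.68
Denominator = 40.72
Re(z) = -36.6/40.72 = -0.8988
Im(z) = 140.68/40.72 = 3.4548

Re(z) = -0.8988, Im(z) = 3.4548


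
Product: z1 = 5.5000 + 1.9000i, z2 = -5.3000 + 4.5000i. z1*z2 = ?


Real = 5.5*(-5.3) - 1.9*4.5 = -29.15 - 8.55 = -37.7
Imag = 5.5*4.5 - (5.3)*1.9 = 24.75 - (10.07) = 14.68

-37.7000 + 14.6800i


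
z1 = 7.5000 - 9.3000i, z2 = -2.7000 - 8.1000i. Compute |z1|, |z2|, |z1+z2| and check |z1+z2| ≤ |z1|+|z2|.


|z1| = sqrt(7.5^2 + (-9.3)^2) = sqrt(142.74) = 11.9474
|z2| = sqrt((-2.7)^2 + (-8.1)^2) = sqrt(72.9) = 8.5381
z1+z2 = 4.8000 - 17.4000i
|z1+z2| = sqrt(325.8) = 18.0499
|z1|+|z2| = 11.9474 + 8.5381 = 20.4855

|z1+z2| = 18.0499 ≤ |z1|+|z2| = 20.4855 (verified)


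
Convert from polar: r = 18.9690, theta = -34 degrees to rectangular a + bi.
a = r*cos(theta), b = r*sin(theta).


a = 18.9690*cos(-34°) = 18.9690*0.829038 = 15.7260
b = 18.9690*sin(-34°) = 18.9690*(-0.55919) = -10.6073

15.7260 - 10.6073i


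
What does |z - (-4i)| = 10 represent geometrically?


|z - z0| = r is a circle with center z0 and radius r.
Center = (0, -4), radius = 10

Circle with center (0, -4) and radius 10


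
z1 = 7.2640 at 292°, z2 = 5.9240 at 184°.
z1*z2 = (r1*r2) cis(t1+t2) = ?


r = 7.2640 * 5.9240 = 43.0319
theta = 292° + 184° = 476° = 116° (mod 360)

43.0319 cis(116°)


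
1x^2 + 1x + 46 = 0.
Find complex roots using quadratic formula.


disc = 1^2 - 4*1*46 = 1 - 184 = -183
sqrt(|disc|) = sqrt(183) = 13.5277
Real part = -1/(2*1) = -0.5000
Imag part = 13.5277/(2*1) = 6.7639

-0.5000 ± 6.7639i


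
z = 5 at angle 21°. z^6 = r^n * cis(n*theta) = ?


r^6 = 5^6 = 15625
n*theta = 6*21° = 126° = 126° (mod 360)
a = 15625*cos(126°) = -9184.1446
b = 15625*sin(126°) = 12640.8905

15625 cis(126°) = -9184.1446 + 12640.8905i


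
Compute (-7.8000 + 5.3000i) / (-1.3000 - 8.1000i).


Conjugate of z2 = -1.3000 + 8.1000i
Numerator: (-7.8000 + 5.3000i)(-1.3000 + 8.1000i) = -32.7900 - 70.0700i
Denominator: (-1.3)^2 + (-8.1)^2 = 67.3
Result = (-32.7900 - 70.0700i)/67.3

-0.4872 - 1.0412i


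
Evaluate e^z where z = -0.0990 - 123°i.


e^-0.0990 = 0.9057
cos(-123°) = -0.54464
sin(-123°) = -0.8387
Real = 0.9057*(-0.54464) = -0.4933
Imag = 0.9057*(-0.8387) = -0.7596

-0.4933 - 0.7596i


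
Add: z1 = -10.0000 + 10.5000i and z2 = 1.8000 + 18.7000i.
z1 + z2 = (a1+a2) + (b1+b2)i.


Real: -10 + 1.8 = -8.2
Imag: 10.5 + 18.7 = 29.2

-8.2000 + 29.2000i


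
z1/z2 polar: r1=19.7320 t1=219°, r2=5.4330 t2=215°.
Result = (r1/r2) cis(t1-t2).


r = 19.7320 / 5.4330 = 3.6319
theta = 219° - 215° = 4° = 4° (mod 360)

3.6319 cis(4°)


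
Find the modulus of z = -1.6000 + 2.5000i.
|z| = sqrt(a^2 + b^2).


|z| = sqrt((-1.6)^2 + 2.5^2) = sqrt(2.56 + 6.25) = sqrt(8.81) = 2.9682

|z| = 2.9682


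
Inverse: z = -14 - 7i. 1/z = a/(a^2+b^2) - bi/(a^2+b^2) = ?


|z|^2 = 196+49 = 245
1/z = (-14 + 7i)/245

1/z = -0.0571 + 0.0286i


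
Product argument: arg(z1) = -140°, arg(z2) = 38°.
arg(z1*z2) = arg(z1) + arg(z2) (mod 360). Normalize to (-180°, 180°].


arg(z1*z2) = -140° + 38° = -102°
Normalized to (-180°, 180°]: -102°

-102°


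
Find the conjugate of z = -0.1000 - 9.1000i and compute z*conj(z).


z_bar = -0.1000 + 9.1000i
z*z_bar = (-0.1)^2 + (-9.1)^2 = 0.01 + 82.81 = 82.82

z_bar = -0.1000 + 9.1000i, z*z_bar = 82.82


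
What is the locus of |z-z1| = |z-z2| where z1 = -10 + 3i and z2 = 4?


Equal distances means the locus is the perpendicular bisector of z1 and z2.
Midpoint = ((-10+4)/2, (3+0)/2) = (-3.0000, 1.5000)

Perpendicular bisector through (-3.0000, 1.5000)


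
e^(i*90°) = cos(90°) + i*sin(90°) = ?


cos(90°) = 0
sin(90°) = 1.0000

e^(i*90°) = 0 + 1.0000i


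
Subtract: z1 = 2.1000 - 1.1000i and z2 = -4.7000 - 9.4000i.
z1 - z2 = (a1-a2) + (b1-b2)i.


Real: 2.1 + 4.7 = 6.8
Imag: -1.1 + 9.4 = 8.3

6.8000 + 8.3000i


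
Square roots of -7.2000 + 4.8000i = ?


|z| = sqrt(51.84+23.04) = 8.6533
sqrt((|z|+a)/2) = sqrt((8.6533+(-7.2))/2) = sqrt(0.7267) = 0.8524
sqrt((|z|-a)/2) = sqrt((8.6533-(-7.2))/2) = sqrt(7.9267) = 2.8154

±(0.8524 + 2.8154i) i.e. 0.8524 + 2.8154i and -0.8524 - 2.8154i


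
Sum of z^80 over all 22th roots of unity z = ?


The roots are w_k = w^k with w = e^(2*pi*i/22), and (w^k)^80 = (w^80)^k.
So S = 1 + u + u^2 + ... + u^(21) with u = w^80.
80 = 3*22 + 14, so 80 is not a multiple of 22: u = (w^22)^3 * w^14 = w^14 ≠ 1 (w is a primitive 22th root), while u^22 = (w^22)^80 = 1.
Geometric series: S = (1 - u^22)/(1 - u) = (1 - 1)/(1 - u) = 0

S = 0


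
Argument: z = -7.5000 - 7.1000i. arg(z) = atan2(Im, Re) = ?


Re = -7.5, Im = -7.1
arg = atan2(-7.1, -7.5) = -136.5694 degrees

arg(z) = -136.5694 degrees


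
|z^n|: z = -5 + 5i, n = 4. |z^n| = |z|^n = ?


|z| = sqrt(25+25) = sqrt(50) = 7.0711
|z^4| = |z|^4 = (sqrt(50))^4 = 50^2 = 2500

|z^4| = 2500


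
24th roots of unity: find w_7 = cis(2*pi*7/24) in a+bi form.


Angle = 360*7/24 = 105°
a = cos(105°) = -0.2588
b = sin(105°) = 0.9659

-0.2588 + 0.9659i


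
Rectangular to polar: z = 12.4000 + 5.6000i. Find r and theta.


r = sqrt(153.76+31.36) = sqrt(185.12) = 13.6059
theta = atan2(5.6, 12.4) = 24.3045 degrees

r = 13.6059, theta = 24.3045 degrees


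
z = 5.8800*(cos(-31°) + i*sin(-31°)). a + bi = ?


a = 5.8800*cos(-31°) = 5.8800*0.857167 = 5.0401
b = 5.8800*sin(-31°) = 5.8800*(-0.51504) = -3.0284

5.0401 - 3.0284i


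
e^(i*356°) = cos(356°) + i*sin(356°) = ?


cos(356°) = 0.9976
sin(356°) = -0.0698

e^(i*356°) = 0.9976 - 0.0698i


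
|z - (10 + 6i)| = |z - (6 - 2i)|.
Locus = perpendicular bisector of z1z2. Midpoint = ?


Equal distances means the locus is the perpendicular bisector of z1 and z2.
Midpoint = ((10+6)/2, (6+(-2))/2) = (8.0000, 2.0000)

Perpendicular bisector through (8.0000, 2.0000)


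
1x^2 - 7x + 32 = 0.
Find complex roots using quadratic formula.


disc = (-7)^2 - 4*1*32 = 49 - 128 = -79
sqrt(|disc|) = sqrt(79) = 8.8882
Real part = 7/(2*1) = 3.5000
Imag part = 8.8882/(2*1) = 4.4441

3.5000 ± 4.4441i


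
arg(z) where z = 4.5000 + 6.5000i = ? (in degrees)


Re = 4.5, Im = 6.5
arg = atan2(6.5, 4.5) = 55.3048 degrees

arg(z) = 55.3048 degrees


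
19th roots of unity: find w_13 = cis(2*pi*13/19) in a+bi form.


Angle = 360*13/19 = 246.3158°
a = cos(246.3158°) = -0.4017
b = sin(246.3158°) = -0.9158

-0.4017 - 0.9158i


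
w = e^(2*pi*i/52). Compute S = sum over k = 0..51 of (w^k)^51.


The roots are w_k = w^k with w = e^(2*pi*i/52), and (w^k)^51 = (w^51)^k.
So S = 1 + u + u^2 + ... + u^(51) with u = w^51.
51 = 0*52 + 51, so 51 is not a multiple of 52: u = w^51 ≠ 1 (w is a primitive 52th root), while u^52 = (w^52)^51 = 1.
Geometric series: S = (1 - u^52)/(1 - u) = (1 - 1)/(1 - u) = 0

S = 0


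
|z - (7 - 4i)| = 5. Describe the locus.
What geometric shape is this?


|z - z0| = r is a circle with center z0 and radius r.
Center = (7, -4), radius = 5

Circle with center (7, -4) and radius 5


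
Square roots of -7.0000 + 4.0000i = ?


|z| = sqrt(49+16) = 8.0623
sqrt((|z|+a)/2) = sqrt((8.0623+(-7))/2) = sqrt(0.5311) = 0.7288
sqrt((|z|-a)/2) = sqrt((8.0623-(-7))/2) = sqrt(7.5311) = 2.7443

±(0.7288 + 2.7443i) i.e. 0.7288 + 2.7443i and -0.7288 - 2.7443i


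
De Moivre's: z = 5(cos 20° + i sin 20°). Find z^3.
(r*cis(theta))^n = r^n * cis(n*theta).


r^3 = 5^3 = 125
n*theta = 3*20° = 60° = 60° (mod 360)
a = 125*cos(60°) = 62.5000
b = 125*sin(60°) = 108.2532

125 cis(60°) = 62.5000 + 108.2532i


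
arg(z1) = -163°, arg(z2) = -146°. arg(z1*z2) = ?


arg(z1*z2) = -163° - 146° = -309°
Normalized to (-180°, 180°]: 51°

51°


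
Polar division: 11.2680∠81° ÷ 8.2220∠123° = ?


r = 11.2680 / 8.2220 = 1.3705
theta = 81° - 123° = -42° = 318° (mod 360)

1.3705 cis(318°)


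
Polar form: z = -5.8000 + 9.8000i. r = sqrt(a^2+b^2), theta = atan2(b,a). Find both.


r = sqrt(33.64+96.04) = sqrt(129.68) = 11.3877
theta = atan2(9.8, -5.8) = 120.6186 degrees

r = 11.3877, theta = 120.6186 degrees


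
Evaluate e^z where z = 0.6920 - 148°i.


e^0.6920 = 1.99771
cos(-148°) = -0.84805
sin(-148°) = -0.5299
Real = 1.99771*(-0.84805) = -1.6942
Imag = 1.99771*(-0.5299) = -1.0586

-1.6942 - 1.0586i


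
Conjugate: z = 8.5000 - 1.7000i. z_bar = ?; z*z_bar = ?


z_bar = 8.5000 + 1.7000i
z*z_bar = 8.5^2 + (-1.7)^2 = 72.25 + 2.89 = 75.14

z_bar = 8.5000 + 1.7000i, z*z_bar = 75.14


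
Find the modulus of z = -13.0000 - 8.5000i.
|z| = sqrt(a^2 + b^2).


|z| = sqrt((-13)^2 + (-8.5)^2) = sqrt(169 + 72.25) = sqrt(241.25) = 15.5322

|z| = 15.5322


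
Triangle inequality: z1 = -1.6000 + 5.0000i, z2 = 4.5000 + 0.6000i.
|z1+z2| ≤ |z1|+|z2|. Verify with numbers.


|z1| = sqrt((-1.6)^2 + 5^2) = sqrt(27.56) = 5.2498
|z2| = sqrt(4.5^2 + 0.6^2) = sqrt(20.61) = 4.5398
z1+z2 = 2.9000 + 5.6000i
|z1+z2| = sqrt(39.77) = 6.3063
|z1|+|z2| = 5.2498 + 4.5398 = 9.7896

|z1+z2| = 6.3063 ≤ |z1|+|z2| = 9.7896 (verified)


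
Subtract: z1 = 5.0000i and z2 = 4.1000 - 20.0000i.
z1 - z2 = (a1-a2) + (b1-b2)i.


Real: 0 - 4.1 = -4.1
Imag: 5 + 20 = 25

-4.1000 + 25.0000i


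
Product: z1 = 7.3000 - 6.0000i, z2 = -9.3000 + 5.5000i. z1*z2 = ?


Real = 7.3*(-9.3) - (-6)*5.5 = -67.89 - (-33) = -34.89
Imag = 7.3*5.5 - (9.3)*(-6) = 40.15 + 55.8 = 95.95

-34.8900 + 95.9500i


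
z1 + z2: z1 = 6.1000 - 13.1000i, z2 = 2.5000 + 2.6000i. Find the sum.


Real: 6.1 + 2.5 = 8.6
Imag: -13.1 + 2.6 = -10.5

8.6000 - 10.5000i


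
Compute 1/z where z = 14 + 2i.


|z|^2 = 196+4 = 200
1/z = (14 - 2i)/200

1/z = 0.0700 - 0.0100i


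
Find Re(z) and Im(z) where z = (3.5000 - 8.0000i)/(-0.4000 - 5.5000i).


Multiply by conjugate: (3.5000 - 8.0000i)(-0.4000 + 5.5000i) / ((-0.4)^2 + (-5.5)^2)
Numerator real = 3.5*(-0.4) - (8)*(-5.5) = 42.6
Numerator imag = -8*(-0.4) - 3.5*(-5.5) = 22.45
Denominator = 30.41
Re(z) = 42.6/30.41 = 1.4009
Im(z) = 22.45/30.41 = 0.7382

Re(z) = 1.4009, Im(z) = 0.7382


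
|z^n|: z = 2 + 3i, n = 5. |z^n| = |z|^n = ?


|z| = sqrt(4+9) = sqrt(13) = 3.6056
|z^5| = |z|^5 = (sqrt(13))^5 = 13^2 * sqrt(13) = 169*sqrt(13)

|z^5| = 169*sqrt(13) ≈ 609.3382


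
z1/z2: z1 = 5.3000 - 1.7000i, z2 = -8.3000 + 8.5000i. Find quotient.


Conjugate of z2 = -8.3000 - 8.5000i
Numerator: (5.3000 - 1.7000i)(-8.3000 - 8.5000i) = -58.4400 - 30.9400i
Denominator: (-8.3)^2 + 8.5^2 = 141.14
Result = (-58.4400 - 30.9400i)/141.14

-0.4141 - 0.2192i


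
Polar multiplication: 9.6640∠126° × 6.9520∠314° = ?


r = 9.6640 * 6.9520 = 67.1841
theta = 126° + 314° = 440° = 80° (mod 360)

67.1841 cis(80°)


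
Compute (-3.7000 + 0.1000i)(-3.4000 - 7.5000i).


Real = -3.7*(-3.4) - 0.1*(-7.5) = 12.58 - (-0.75) = 13.33
Imag = -3.7*(-7.5) - (3.4)*0.1 = 27.75 - (0.34) = 27.41

13.3300 + 27.4100i


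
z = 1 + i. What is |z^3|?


|z| = sqrt(1+1) = sqrt(2) = 1.4142
|z^3| = |z|^3 = (sqrt(2))^3 = 2*sqrt(2)

|z^3| = 2*sqrt(2) ≈ 2.8284


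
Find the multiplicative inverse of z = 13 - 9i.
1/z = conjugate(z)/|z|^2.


|z|^2 = 169+81 = 250
1/z = (13 + 9i)/250

1/z = 0.0520 + 0.0360i


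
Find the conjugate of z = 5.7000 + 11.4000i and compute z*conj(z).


z_bar = 5.7000 - 11.4000i
z*z_bar = 5.7^2 + 11.4^2 = 32.49 + 129.96 = 162.45

z_bar = 5.7000 - 11.4000i, z*z_bar = 162.45


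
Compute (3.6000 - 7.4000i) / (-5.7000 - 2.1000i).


Conjugate of z2 = -5.7000 + 2.1000i
Numerator: (3.6000 - 7.4000i)(-5.7000 + 2.1000i) = -4.9800 + 49.7400i
Denominator: (-5.7)^2 + (-2.1)^2 = 36.9
Result = (-4.9800 + 49.7400i)/36.9

-0.1350 + 1.3480i


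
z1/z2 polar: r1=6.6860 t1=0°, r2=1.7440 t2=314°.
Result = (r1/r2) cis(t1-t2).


r = 6.6860 / 1.7440 = 3.8337
theta = 0° - 314° = -314° = 46° (mod 360)

3.8337 cis(46°)


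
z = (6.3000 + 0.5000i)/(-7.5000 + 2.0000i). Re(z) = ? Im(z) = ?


Multiply by conjugate: (6.3000 + 0.5000i)(-7.5000 - 2.0000i) / ((-7.5)^2 + 2^2)
Numerator real = 6.3*(-7.5) + 0.5*2 = -46.25
Numerator imag = 0.5*(-7.5) - 6.3*2 = -16.35
Denominator = 60.25
Re(z) = -46.25/60.25 = -0.7676
Im(z) = -16.35/60.25 = -0.2714

Re(z) = -0.7676, Im(z) = -0.2714


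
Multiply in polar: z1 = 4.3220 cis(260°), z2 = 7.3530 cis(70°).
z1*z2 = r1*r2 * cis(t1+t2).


r = 4.3220 * 7.3530 = 31.7797
theta = 260° + 70° = 330° = 330° (mod 360)

31.7797 cis(330°)


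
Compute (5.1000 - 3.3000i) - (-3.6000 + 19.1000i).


Real: 5.1 + 3.6 = 8.7
Imag: -3.3 - 19.1 = -22.4

8.7000 - 22.4000i


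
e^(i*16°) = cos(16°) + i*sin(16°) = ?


cos(16°) = 0.9613
sin(16°) = 0.2756

e^(i*16°) = 0.9613 + 0.2756i


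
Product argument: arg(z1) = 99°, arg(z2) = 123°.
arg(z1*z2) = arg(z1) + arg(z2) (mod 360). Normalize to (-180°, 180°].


arg(z1*z2) = 99° + 123° = 222°
Normalized to (-180°, 180°]: -138°

-138°


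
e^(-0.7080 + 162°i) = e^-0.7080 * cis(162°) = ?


e^-0.7080 = 0.4926
cos(162°) = -0.9511
sin(162°) = 0.309
Real = 0.4926*(-0.9511) = -0.4685
Imag = 0.4926*0.309 = 0.1522

-0.4685 + 0.1522i


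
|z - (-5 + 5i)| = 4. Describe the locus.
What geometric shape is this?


|z - z0| = r is a circle with center z0 and radius r.
Center = (-5, 5), radius = 4

Circle with center (-5, 5) and radius 4


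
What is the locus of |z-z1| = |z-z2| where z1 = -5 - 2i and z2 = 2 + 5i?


Equal distances means the locus is the perpendicular bisector of z1 and z2.
Midpoint = ((-5+2)/2, (-2+5)/2) = (-1.5000, 1.5000)

Perpendicular bisector through (-1.5000, 1.5000)


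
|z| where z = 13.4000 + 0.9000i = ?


|z| = sqrt(13.4^2 + 0.9^2) = sqrt(179.56 + 0.81) = sqrt(180.37) = 13.4302

|z| = 13.4302


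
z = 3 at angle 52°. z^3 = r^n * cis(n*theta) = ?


r^3 = 3^3 = 27
n*theta = 3*52° = 156° = 156° (mod 360)
a = 27*cos(156°) = -24.6657
b = 27*sin(156°) = 10.9819

27 cis(156°) = -24.6657 + 10.9819i


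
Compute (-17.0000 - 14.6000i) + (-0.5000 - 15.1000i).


Real: -17 - 0.5 = -17.5
Imag: -14.6 - 15.1 = -29.7

-17.5000 - 29.7000i


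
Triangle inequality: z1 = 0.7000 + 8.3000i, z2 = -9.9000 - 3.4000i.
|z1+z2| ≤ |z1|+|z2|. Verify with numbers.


|z1| = sqrt(0.7^2 + 8.3^2) = sqrt(69.38) = 8.3295
|z2| = sqrt((-9.9)^2 + (-3.4)^2) = sqrt(109.57) = 10.4676
z1+z2 = -9.2000 + 4.9000i
|z1+z2| = sqrt(108.65) = 10.4235
|z1|+|z2| = 8.3295 + 10.4676 = 18.7971

|z1+z2| = 10.4235 ≤ |z1|+|z2| = 18.7971 (verified)


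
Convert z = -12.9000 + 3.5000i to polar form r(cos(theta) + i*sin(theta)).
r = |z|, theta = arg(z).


r = sqrt(166.41+12.25) = sqrt(178.66) = 13.3664
theta = atan2(3.5, -12.9) = 164.8201 degrees

r = 13.3664, theta = 164.8201 degrees


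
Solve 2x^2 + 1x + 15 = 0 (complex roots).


disc = 1^2 - 4*2*15 = 1 - 120 = -119
sqrt(|disc|) = sqrt(119) = 10.9087
Real part = -1/(2*2) = -0.2500
Imag part = 10.9087/(2*2) = 2.7272

-0.2500 ± 2.7272i


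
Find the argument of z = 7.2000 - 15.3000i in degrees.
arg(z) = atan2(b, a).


Re = 7.2, Im = -15.3
arg = atan2(-15.3, 7.2) = -64.7989 degrees

arg(z) = -64.7989 degrees


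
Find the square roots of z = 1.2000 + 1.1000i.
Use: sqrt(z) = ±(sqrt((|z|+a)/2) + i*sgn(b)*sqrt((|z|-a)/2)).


|z| = sqrt(1.44+1.21) = 1.6279
sqrt((|z|+a)/2) = sqrt((1.6279+1.2)/2) = sqrt(1.4139) = 1.1891
sqrt((|z|-a)/2) = sqrt((1.6279-1.2)/2) = sqrt(0.2139) = 0.4625

±(1.1891 + 0.4625i) i.e. 1.1891 + 0.4625i and -1.1891 - 0.4625i


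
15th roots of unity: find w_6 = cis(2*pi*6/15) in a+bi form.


Angle = 360*6/15 = 144°
a = cos(144°) = -0.8090
b = sin(144°) = 0.5878

-0.8090 + 0.5878i


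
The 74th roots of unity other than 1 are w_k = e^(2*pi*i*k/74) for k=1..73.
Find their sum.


With w = e^(2*pi*i/74), all 74 of the 74th roots of unity w^0 = 1, w, ..., w^(73) sum to 0: 1 + w + ... + w^(73) = (1 - w^74)/(1 - w) = 0 since w^74 = 1, w ≠ 1.
Removing the root 1: w + w^2 + ... + w^(73) = 0 - 1 = -1

Sum = -1


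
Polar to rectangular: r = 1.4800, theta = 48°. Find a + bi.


a = 1.4800*cos(48°) = 1.4800*0.6691 = 0.9903
b = 1.4800*sin(48°) = 1.4800*0.743145 = 1.0999

0.9903 + 1.0999i


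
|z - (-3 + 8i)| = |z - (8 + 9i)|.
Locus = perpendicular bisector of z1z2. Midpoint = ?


Equal distances means the locus is the perpendicular bisector of z1 and z2.
Midpoint = ((-3+8)/2, (8+9)/2) = (2.5000, 8.5000)

Perpendicular bisector through (2.5000, 8.5000)


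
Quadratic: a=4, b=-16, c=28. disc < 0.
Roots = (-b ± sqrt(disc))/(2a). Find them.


disc = (-16)^2 - 4*4*28 = 256 - 448 = -192
sqrt(|disc|) = sqrt(192) = 13.8564
Real part = 16/(2*4) = 2.0000
Imag part = 13.8564/(2*4) = 1.7321

2.0000 ± 1.7321i


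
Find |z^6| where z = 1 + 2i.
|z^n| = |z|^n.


|z| = sqrt(1+4) = sqrt(5) = 2.2361
|z^6| = |z|^6 = (sqrt(5))^6 = 5^3 = 125

|z^6| = 125


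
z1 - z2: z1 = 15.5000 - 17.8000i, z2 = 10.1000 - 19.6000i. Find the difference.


Real: 15.5 - 10.1 = 5.4
Imag: -17.8 + 19.6 = 1.8

5.4000 + 1.8000i


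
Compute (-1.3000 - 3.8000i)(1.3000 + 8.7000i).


Real = -1.3*1.3 - (-3.8)*8.7 = -1.69 - (-33.06) = 31.37
Imag = -1.3*8.7 + 1.3*(-3.8) = -11.31 - (4.94) = -16.25

31.3700 - 16.2500i


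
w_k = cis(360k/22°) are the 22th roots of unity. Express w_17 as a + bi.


Angle = 360*17/22 = 278.1818°
a = cos(278.1818°) = 0.1423
b = sin(278.1818°) = -0.9898

0.1423 - 0.9898i


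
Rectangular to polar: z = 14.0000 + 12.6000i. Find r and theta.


r = sqrt(196+158.76) = sqrt(354.76) = 18.8351
theta = atan2(12.6, 14) = 41.9872 degrees

r = 18.8351, theta = 41.9872 degrees


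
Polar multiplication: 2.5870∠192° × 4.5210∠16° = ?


r = 2.5870 * 4.5210 = 11.6958
theta = 192° + 16° = 208° = 208° (mod 360)

11.6958 cis(208°)


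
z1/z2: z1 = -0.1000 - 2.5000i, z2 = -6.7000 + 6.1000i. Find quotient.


Conjugate of z2 = -6.7000 - 6.1000i
Numerator: (-0.1000 - 2.5000i)(-6.7000 - 6.1000i) = -14.5800 + 17.3600i
Denominator: (-6.7)^2 + 6.1^2 = 82.1
Result = (-14.5800 + 17.3600i)/82.1

-0.1776 + 0.2114i


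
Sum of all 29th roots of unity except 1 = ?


With w = e^(2*pi*i/29), all 29 of the 29th roots of unity w^0 = 1, w, ..., w^(28) sum to 0: 1 + w + ... + w^(28) = (1 - w^29)/(1 - w) = 0 since w^29 = 1, w ≠ 1.
Removing the root 1: w + w^2 + ... + w^(28) = 0 - 1 = -1

Sum = -1


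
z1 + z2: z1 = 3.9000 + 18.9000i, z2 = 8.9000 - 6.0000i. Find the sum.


Real: 3.9 + 8.9 = 12.8
Imag: 18.9 - 6 = 12.9

12.8000 + 12.9000i


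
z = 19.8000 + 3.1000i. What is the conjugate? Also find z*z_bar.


z_bar = 19.8000 - 3.1000i
z*z_bar = 19.8^2 + 3.1^2 = 392.04 + 9.61 = 401.65

z_bar = 19.8000 - 3.1000i, z*z_bar = 401.65


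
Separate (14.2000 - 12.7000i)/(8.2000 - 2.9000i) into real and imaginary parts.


Multiply by conjugate: (14.2000 - 12.7000i)(8.2000 + 2.9000i) / (8.2^2 + (-2.9)^2)
Numerator real = 14.2*8.2 - (12.7)*(-2.9) = 153.27
Numerator imag = -12.7*8.2 - 14.2*(-2.9) = -62.96
Denominator = 75.65
Re(z) = 153.27/75.65 = 2.0260
Im(z) = -62.96/75.65 = -0.8323

Re(z) = 2.0260, Im(z) = -0.8323


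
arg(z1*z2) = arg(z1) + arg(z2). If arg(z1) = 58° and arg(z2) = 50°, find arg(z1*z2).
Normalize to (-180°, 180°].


arg(z1*z2) = 58° + 50° = 108°
Normalized to (-180°, 180°]: 108°

108°


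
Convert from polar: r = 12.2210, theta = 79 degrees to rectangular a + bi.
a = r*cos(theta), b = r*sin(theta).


a = 12.2210*cos(79°) = 12.2210*0.19081 = 2.3319
b = 12.2210*sin(79°) = 12.2210*0.98163 = 11.9965

2.3319 + 11.9965i


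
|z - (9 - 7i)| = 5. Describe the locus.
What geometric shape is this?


|z - z0| = r is a circle with center z0 and radius r.
Center = (9, -7), radius = 5

Circle with center (9, -7) and radius 5


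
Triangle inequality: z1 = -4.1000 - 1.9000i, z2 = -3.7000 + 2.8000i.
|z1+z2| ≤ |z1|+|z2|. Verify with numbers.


|z1| = sqrt((-4.1)^2 + (-1.9)^2) = sqrt(20.42) = 4.5188
|z2| = sqrt((-3.7)^2 + 2.8^2) = sqrt(21.53) = 4.6400
z1+z2 = -7.8000 + 0.9000i
|z1+z2| = sqrt(61.65) = 7.8518
|z1|+|z2| = 4.5188 + 4.6400 = 9.1588

|z1+z2| = 7.8518 ≤ |z1|+|z2| = 9.1588 (verified)


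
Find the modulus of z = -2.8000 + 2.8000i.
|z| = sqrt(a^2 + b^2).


|z| = sqrt((-2.8)^2 + 2.8^2) = sqrt(7.84 + 7.84) = sqrt(15.68) = 3.9598

|z| = 3.9598


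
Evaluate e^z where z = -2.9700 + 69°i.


e^-2.9700 = 0.0513
cos(69°) = 0.3584
sin(69°) = 0.9336
Real = 0.0513*0.3584 = 0.0184
Imag = 0.0513*0.9336 = 0.0479

0.0184 + 0.0479i


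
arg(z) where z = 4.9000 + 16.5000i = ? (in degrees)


Re = 4.9, Im = 16.5
arg = atan2(16.5, 4.9) = 73.4602 degrees

arg(z) = 73.4602 degrees


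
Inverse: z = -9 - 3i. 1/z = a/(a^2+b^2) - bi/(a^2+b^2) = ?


|z|^2 = 81+9 = 90
1/z = (-9 + 3i)/90

1/z = -0.1000 + 0.0333i


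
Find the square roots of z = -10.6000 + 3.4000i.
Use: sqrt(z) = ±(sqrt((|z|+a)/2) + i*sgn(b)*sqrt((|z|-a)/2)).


|z| = sqrt(112.36+11.56) = 11.1319
sqrt((|z|+a)/2) = sqrt((11.1319+(-10.6))/2) = sqrt(0.2660) = 0.5157
sqrt((|z|-a)/2) = sqrt((11.1319-(-10.6))/2) = sqrt(10.8660) = 3.2964

±(0.5157 + 3.2964i) i.e. 0.5157 + 3.2964i and -0.5157 - 3.2964i


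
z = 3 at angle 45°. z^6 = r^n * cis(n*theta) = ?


r^6 = 3^6 = 729
n*theta = 6*45° = 270° = 270° (mod 360)
a = 729*cos(270°) = 0
b = 729*sin(270°) = -729.0000

729 cis(270°) = 0 - 729.0000i


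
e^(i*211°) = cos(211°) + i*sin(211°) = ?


cos(211°) = -0.8572
sin(211°) = -0.5150

e^(i*211°) = -0.8572 - 0.5150i


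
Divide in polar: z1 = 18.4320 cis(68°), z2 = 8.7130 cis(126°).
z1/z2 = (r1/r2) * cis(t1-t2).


r = 18.4320 / 8.7130 = 2.1155
theta = 68° - 126° = -58° = 302° (mod 360)

2.1155 cis(302°)


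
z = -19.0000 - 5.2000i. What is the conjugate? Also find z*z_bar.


z_bar = -19.0000 + 5.2000i
z*z_bar = (-19)^2 + (-5.2)^2 = 361 + 27.04 = 388.04

z_bar = -19.0000 + 5.2000i, z*z_bar = 388.04


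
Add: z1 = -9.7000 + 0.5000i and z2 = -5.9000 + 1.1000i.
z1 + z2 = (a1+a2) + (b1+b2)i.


Real: -9.7 - 5.9 = -15.6
Imag: 0.5 + 1.1 = 1.6

-15.6000 + 1.6000i


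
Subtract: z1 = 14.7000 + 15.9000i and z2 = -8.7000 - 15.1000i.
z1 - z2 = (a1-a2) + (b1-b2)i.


Real: 14.7 + 8.7 = 23.4
Imag: 15.9 + 15.1 = 31

23.4000 + 31.0000i


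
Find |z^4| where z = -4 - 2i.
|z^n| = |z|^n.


|z| = sqrt(16+4) = sqrt(20) = 4.4721
|z^4| = |z|^4 = (sqrt(20))^4 = 20^2 = 400

|z^4| = 400


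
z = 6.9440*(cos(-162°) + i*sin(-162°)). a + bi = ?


a = 6.9440*cos(-162°) = 6.9440*(-0.951057) = -6.6041
b = 6.9440*sin(-162°) = 6.9440*(-0.30902) = -2.1458

-6.6041 - 2.1458i


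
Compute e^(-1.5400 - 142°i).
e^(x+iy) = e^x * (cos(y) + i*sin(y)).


e^-1.5400 = 0.2144
cos(-142°) = -0.788
sin(-142°) = -0.6157
Real = 0.2144*(-0.788) = -0.1689
Imag = 0.2144*(-0.6157) = -0.1320

-0.1689 - 0.1320i


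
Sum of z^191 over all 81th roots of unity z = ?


The roots are w_k = w^k with w = e^(2*pi*i/81), and (w^k)^191 = (w^191)^k.
So S = 1 + u + u^2 + ... + u^(80) with u = w^191.
191 = 2*81 + 29, so 191 is not a multiple of 81: u = (w^81)^2 * w^29 = w^29 ≠ 1 (w is a primitive 81th root), while u^81 = (w^81)^191 = 1.
Geometric series: S = (1 - u^81)/(1 - u) = (1 - 1)/(1 - u) = 0

S = 0
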